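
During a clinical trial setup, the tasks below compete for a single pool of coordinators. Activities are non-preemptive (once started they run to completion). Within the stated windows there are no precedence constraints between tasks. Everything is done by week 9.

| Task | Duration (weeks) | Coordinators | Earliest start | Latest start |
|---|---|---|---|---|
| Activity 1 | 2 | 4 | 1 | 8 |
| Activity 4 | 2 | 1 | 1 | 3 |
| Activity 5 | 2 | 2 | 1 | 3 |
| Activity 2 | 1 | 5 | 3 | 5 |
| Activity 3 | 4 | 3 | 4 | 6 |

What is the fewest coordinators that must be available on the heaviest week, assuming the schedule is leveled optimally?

5

Early-start (Activity 1@1, Activity 4@1, Activity 5@1, Activity 2@3, Activity 3@4) gives peak 7: w1:7  w2:7  w3:5  w4:3  w5:3  w6:3  w7:3  w8:0  w9:0.
Shift Activity 5→3, Activity 2→5, Activity 3→6.
Schedule Activity 1@1, Activity 4@1, Activity 5@3, Activity 2@5, Activity 3@6: w1:5  w2:5  w3:2  w4:2  w5:5  w6:3  w7:3  w8:3  w9:3 — peak 5.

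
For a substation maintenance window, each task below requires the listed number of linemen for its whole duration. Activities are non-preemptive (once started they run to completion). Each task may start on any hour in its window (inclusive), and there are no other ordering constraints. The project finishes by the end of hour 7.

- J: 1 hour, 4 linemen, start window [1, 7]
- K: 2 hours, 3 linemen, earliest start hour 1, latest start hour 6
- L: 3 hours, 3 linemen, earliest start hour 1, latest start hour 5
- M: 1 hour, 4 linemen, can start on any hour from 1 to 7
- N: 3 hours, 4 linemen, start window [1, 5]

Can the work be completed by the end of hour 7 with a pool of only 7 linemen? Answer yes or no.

Schedule J@1, K@1, L@2, M@3, N@4: h1:7  h2:6  h3:7  h4:7  h5:4  h6:4  h7:0 — peak 7 ≤ 7.

yes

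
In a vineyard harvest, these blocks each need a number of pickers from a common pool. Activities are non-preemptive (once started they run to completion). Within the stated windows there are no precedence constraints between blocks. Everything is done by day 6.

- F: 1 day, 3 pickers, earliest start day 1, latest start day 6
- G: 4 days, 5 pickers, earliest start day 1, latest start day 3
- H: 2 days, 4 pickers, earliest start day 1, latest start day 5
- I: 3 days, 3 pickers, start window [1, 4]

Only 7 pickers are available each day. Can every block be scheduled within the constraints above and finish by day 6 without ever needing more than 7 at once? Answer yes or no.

The minimum achievable peak is 8; 7 < 8, so no feasible schedule stays within the cap.

no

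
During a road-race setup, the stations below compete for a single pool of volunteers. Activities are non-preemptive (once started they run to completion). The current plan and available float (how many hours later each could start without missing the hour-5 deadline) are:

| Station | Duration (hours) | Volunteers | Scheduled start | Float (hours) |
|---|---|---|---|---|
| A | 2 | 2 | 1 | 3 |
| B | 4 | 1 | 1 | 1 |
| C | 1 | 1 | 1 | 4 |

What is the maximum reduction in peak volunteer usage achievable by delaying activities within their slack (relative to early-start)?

1

Early-start peak: h1:4  h2:3  h3:1  h4:1  h5:0 ⇒ 4.
Leveled (A@1, B@1, C@3): h1:3  h2:3  h3:2  h4:1  h5:0 ⇒ 3.
Reduction 4 − 3 = 1.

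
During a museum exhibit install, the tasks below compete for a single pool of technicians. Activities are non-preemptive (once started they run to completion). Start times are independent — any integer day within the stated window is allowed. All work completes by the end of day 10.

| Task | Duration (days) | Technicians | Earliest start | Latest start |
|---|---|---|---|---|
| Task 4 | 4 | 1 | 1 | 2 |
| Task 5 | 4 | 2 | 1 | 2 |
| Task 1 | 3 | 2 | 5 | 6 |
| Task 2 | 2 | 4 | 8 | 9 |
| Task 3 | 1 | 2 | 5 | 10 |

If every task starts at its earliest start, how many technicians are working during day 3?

At early start, day 3 has: Task 4, Task 5.
Demand: 1 + 2 = 3.

3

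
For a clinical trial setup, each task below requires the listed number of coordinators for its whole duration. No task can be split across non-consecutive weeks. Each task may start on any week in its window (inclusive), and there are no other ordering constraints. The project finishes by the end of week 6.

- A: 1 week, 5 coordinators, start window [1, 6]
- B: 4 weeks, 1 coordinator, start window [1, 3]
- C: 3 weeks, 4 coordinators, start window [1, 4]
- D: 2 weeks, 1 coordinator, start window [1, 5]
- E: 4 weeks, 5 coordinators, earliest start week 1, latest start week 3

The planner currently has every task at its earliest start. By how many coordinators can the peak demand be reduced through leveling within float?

Early-start peak: w1:16  w2:11  w3:10  w4:6  w5:0  w6:0 ⇒ 16.
Leveled (A@1, B@1, C@1, D@4, E@2): w1:10  w2:10  w3:10  w4:7  w5:6  w6:0 ⇒ 10.
Reduction 16 − 10 = 6.

6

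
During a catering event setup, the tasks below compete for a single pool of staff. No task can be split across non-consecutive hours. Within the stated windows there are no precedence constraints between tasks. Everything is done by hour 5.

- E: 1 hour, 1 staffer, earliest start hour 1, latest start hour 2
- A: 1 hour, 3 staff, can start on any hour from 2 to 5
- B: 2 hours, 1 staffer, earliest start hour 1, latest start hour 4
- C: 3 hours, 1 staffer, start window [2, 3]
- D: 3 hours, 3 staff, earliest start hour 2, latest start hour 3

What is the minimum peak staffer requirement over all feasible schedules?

Early-start (E@1, A@2, B@1, C@2, D@2) gives peak 8: h1:2  h2:8  h3:4  h4:4  h5:0.
Shift C→3, D→3.
Schedule E@1, A@2, B@1, C@3, D@3: h1:2  h2:4  h3:4  h4:4  h5:4 — peak 4.
Total staffer-hours = 18 over 5 hours ⇒ peak ≥ ⌈18/5⌉ = 4, so 4 is optimal.

4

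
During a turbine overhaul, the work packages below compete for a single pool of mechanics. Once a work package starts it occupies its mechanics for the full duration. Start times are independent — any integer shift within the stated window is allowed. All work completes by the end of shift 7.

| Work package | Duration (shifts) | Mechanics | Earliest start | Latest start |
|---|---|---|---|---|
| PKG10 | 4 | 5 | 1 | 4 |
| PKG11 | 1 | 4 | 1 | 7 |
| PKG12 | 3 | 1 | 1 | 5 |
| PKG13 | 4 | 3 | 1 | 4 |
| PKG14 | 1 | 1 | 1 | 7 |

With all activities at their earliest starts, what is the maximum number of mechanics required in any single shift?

Early-start schedule: PKG10@1, PKG11@1, PKG12@1, PKG13@1, PKG14@1.
Load per shift: shift 1: 14, shift 2: 9, shift 3: 9, shift 4: 8, shift 5: 0, shift 6: 0, shift 7: 0.
Peak is 14.

14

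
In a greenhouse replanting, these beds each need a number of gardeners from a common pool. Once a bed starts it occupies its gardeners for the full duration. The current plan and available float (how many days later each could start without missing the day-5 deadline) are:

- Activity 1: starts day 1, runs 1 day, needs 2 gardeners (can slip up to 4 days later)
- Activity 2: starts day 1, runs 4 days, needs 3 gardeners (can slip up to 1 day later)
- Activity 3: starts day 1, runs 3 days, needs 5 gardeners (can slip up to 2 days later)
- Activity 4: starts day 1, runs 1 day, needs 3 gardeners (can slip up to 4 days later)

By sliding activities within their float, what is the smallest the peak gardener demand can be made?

Early-start (Activity 1@1, Activity 2@1, Activity 3@1, Activity 4@1) gives peak 13: d1:13  d2:8  d3:8  d4:3  d5:0.
Shift Activity 3→2.
Schedule Activity 1@1, Activity 2@1, Activity 3@2, Activity 4@1: d1:8  d2:8  d3:8  d4:8  d5:0 — peak 8.

8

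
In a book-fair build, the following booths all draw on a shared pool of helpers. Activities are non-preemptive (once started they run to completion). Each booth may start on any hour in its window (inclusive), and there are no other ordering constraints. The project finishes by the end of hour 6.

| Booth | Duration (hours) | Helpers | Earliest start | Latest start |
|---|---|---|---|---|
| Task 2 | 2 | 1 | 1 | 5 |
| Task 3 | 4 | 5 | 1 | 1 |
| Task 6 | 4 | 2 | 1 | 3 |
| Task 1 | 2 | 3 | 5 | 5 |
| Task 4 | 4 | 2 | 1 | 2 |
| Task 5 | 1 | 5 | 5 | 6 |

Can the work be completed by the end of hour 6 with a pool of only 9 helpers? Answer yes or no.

yes

Schedule Task 2@5, Task 3@1, Task 6@1, Task 1@5, Task 4@1, Task 5@5: h1:9  h2:9  h3:9  h4:9  h5:9  h6:4 — peak 9 ≤ 9.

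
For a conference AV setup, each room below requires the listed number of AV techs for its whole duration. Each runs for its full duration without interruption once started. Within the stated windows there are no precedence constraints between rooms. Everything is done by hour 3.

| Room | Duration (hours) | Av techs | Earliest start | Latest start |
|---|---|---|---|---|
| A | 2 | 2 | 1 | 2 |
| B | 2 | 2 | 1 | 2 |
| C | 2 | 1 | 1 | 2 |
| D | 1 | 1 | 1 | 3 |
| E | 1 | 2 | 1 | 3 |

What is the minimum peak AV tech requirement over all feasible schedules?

Early-start (A@1, B@1, C@1, D@1, E@1) gives peak 8: h1:8  h2:5  h3:0.
Shift D→3, E→3.
Schedule A@1, B@1, C@1, D@3, E@3: h1:5  h2:5  h3:3 — peak 5.
Total AV tech-hours = 13 over 3 hours ⇒ peak ≥ ⌈13/3⌉ = 5, so 5 is optimal.

5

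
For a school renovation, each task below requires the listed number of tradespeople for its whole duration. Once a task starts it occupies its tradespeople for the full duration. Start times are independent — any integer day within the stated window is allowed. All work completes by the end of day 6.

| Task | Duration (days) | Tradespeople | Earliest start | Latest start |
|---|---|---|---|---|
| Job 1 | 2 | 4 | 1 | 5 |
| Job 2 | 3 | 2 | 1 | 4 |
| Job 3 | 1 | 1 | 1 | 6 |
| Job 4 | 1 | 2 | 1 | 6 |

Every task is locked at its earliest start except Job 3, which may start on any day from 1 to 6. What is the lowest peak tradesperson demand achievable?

Job 3@1: d1:9  d2:6  d3:2  d4:0  d5:0  d6:0 → peak 9
Job 3@2: d1:8  d2:7  d3:2  d4:0  d5:0  d6:0 → peak 8
Job 3@3: d1:8  d2:6  d3:3  d4:0  d5:0  d6:0 → peak 8
Job 3@4: d1:8  d2:6  d3:2  d4:1  d5:0  d6:0 → peak 8
Job 3@5: d1:8  d2:6  d3:2  d4:0  d5:1  d6:0 → peak 8
Job 3@6: d1:8  d2:6  d3:2  d4:0  d5:0  d6:1 → peak 8
Best is Job 3@2, peak 8.

8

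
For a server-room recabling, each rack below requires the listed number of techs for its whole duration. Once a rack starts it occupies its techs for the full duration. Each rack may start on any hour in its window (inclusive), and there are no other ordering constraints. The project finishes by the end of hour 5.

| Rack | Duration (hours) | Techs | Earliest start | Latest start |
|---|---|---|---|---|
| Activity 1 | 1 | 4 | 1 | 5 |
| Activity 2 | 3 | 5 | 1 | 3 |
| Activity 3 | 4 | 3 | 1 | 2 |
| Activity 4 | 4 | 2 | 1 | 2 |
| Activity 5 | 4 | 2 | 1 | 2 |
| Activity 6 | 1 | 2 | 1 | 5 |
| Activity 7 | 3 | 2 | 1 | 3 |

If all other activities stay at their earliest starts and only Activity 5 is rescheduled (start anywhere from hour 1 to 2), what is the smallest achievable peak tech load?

18

Activity 5@1: h1:20  h2:14  h3:14  h4:7  h5:0 → peak 20
Activity 5@2: h1:18  h2:14  h3:14  h4:7  h5:2 → peak 18
Best is Activity 5@2, peak 18.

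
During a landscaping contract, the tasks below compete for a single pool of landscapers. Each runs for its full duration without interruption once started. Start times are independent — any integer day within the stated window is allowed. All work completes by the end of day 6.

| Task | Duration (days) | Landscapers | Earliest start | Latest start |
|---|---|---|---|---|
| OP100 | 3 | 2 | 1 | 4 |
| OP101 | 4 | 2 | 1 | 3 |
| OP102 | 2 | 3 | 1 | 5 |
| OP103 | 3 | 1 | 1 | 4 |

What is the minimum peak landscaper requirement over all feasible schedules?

4

Early-start (OP100@1, OP101@1, OP102@1, OP103@1) gives peak 8: d1:8  d2:8  d3:5  d4:2  d5:0  d6:0.
Shift OP102→5, OP103→4.
Schedule OP100@1, OP101@1, OP102@5, OP103@4: d1:4  d2:4  d3:4  d4:3  d5:4  d6:4 — peak 4.
Total landscaper-days = 23 over 6 days ⇒ peak ≥ ⌈23/6⌉ = 4, so 4 is optimal.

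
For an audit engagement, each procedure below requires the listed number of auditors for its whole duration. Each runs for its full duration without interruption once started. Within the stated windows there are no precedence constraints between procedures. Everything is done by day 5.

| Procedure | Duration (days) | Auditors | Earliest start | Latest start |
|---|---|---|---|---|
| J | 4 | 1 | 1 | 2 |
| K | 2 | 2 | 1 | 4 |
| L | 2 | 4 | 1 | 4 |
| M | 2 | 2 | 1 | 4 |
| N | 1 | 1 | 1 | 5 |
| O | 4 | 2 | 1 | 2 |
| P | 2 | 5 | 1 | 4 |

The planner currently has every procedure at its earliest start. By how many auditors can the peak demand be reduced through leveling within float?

7

Early-start peak: d1:17  d2:16  d3:3  d4:3  d5:0 ⇒ 17.
Leveled (J@1, K@1, L@1, M@3, N@1, O@1, P@3): d1:10  d2:9  d3:10  d4:10  d5:0 ⇒ 10.
Reduction 17 − 10 = 7.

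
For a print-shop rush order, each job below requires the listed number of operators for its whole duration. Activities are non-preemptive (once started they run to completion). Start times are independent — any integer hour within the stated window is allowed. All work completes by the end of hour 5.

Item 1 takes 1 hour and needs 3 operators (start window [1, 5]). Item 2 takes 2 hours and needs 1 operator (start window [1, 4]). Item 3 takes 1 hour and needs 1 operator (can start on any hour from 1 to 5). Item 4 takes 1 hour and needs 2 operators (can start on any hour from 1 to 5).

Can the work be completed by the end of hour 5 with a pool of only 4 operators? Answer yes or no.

Schedule Item 1@1, Item 2@2, Item 3@2, Item 4@3: h1:3  h2:2  h3:3  h4:0  h5:0 — peak 3 ≤ 4.

yes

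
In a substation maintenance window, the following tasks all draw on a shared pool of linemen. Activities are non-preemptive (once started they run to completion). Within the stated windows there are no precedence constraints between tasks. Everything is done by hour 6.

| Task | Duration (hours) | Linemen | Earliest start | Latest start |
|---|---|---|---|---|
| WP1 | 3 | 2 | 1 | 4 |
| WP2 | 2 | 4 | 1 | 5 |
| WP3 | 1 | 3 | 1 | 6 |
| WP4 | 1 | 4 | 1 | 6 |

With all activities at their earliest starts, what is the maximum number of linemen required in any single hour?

13

Early-start schedule: WP1@1, WP2@1, WP3@1, WP4@1.
Load per hour: hour 1: 13, hour 2: 6, hour 3: 2, hour 4: 0, hour 5: 0, hour 6: 0.
Peak is 13.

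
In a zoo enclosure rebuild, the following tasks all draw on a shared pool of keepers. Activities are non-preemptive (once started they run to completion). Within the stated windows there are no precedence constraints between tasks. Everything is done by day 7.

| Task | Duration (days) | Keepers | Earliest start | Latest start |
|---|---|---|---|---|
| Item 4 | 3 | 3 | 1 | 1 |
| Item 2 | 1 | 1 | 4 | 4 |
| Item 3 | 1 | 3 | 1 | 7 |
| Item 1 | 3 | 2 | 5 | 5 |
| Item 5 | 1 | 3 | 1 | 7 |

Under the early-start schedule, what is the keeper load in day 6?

2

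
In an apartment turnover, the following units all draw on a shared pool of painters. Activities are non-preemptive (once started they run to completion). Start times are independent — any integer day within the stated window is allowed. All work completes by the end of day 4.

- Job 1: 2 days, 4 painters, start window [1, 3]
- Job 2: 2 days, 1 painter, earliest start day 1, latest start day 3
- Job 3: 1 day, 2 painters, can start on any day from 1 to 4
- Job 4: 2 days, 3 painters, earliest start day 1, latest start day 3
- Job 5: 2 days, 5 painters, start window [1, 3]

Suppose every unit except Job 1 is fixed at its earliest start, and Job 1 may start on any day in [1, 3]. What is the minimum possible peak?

11

Job 1@1: d1:15  d2:13  d3:0  d4:0 → peak 15
Job 1@2: d1:11  d2:13  d3:4  d4:0 → peak 13
Job 1@3: d1:11  d2:9  d3:4  d4:4 → peak 11
Best is Job 1@3, peak 11.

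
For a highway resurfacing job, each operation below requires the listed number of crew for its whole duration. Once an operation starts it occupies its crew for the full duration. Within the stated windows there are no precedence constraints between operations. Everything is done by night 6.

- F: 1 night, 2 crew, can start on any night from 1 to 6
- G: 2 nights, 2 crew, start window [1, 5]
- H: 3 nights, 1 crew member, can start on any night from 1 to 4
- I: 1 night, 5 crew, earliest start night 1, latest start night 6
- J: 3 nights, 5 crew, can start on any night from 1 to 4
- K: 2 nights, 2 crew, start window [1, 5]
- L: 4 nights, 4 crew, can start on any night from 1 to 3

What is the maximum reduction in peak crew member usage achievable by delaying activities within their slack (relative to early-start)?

12

Early-start peak: n1:21  n2:14  n3:10  n4:4  n5:0  n6:0 ⇒ 21.
Leveled (F@1, G@2, H@1, I@1, J@4, K@2, L@2): n1:8  n2:9  n3:9  n4:9  n5:9  n6:5 ⇒ 9.
Reduction 21 − 9 = 12.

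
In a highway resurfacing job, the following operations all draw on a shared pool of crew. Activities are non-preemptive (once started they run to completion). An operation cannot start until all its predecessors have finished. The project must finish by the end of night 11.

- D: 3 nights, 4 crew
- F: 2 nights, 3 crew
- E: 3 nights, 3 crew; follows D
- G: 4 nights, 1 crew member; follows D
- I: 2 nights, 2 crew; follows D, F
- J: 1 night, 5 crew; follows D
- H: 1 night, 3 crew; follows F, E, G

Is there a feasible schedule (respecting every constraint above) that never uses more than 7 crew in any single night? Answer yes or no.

Schedule D@1, F@4, E@6, G@4, I@8, J@10, H@9: n1:4  n2:4  n3:4  n4:4  n5:4  n6:4  n7:4  n8:5  n9:5  n10:5  n11:0 — peak 5 ≤ 7.

yes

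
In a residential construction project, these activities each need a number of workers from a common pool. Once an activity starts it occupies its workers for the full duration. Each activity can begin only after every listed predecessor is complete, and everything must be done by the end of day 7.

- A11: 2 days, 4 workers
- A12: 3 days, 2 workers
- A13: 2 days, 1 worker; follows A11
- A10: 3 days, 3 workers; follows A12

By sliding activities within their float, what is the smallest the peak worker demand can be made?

6

Schedule A11@1, A12@1, A13@3, A10@4: d1:6  d2:6  d3:3  d4:4  d5:3  d6:3  d7:0 — peak 6.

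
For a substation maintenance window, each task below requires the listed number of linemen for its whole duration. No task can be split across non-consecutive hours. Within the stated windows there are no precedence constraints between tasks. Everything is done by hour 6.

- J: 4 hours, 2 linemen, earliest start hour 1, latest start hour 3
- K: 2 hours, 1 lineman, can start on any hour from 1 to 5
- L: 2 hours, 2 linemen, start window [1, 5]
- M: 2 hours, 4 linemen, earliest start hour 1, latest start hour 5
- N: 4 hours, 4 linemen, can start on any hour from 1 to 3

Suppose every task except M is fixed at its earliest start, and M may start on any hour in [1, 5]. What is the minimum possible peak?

M@1: h1:13  h2:13  h3:6  h4:6  h5:0  h6:0 → peak 13
M@2: h1:9  h2:13  h3:10  h4:6  h5:0  h6:0 → peak 13
M@3: h1:9  h2:9  h3:10  h4:10  h5:0  h6:0 → peak 10
M@4: h1:9  h2:9  h3:6  h4:10  h5:4  h6:0 → peak 10
M@5: h1:9  h2:9  h3:6  h4:6  h5:4  h6:4 → peak 9
Best is M@5, peak 9.

9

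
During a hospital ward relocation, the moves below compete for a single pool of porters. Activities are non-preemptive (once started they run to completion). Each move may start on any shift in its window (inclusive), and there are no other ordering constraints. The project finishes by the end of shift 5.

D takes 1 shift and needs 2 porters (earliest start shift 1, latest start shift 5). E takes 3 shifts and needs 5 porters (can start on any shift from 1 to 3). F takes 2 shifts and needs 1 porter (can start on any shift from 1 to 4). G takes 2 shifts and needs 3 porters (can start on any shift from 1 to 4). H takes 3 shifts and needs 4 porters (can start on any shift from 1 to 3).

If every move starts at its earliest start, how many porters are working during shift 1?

At early start, shift 1 has: D, E, F, G, H.
Demand: 2 + 5 + 1 + 3 + 4 = 15.

15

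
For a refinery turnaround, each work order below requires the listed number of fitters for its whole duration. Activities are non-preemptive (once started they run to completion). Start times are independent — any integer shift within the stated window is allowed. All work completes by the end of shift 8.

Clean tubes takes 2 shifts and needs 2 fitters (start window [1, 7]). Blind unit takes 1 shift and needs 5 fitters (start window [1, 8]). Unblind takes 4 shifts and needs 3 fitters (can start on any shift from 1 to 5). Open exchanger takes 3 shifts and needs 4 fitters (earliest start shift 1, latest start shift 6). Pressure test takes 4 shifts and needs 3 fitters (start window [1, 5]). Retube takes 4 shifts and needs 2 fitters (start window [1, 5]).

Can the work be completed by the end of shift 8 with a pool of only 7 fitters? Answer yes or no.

yes

Schedule Clean tubes@2, Blind unit@1, Unblind@2, Open exchanger@6, Pressure test@5, Retube@1: s1:7  s2:7  s3:7  s4:5  s5:6  s6:7  s7:7  s8:7 — peak 7 ≤ 7.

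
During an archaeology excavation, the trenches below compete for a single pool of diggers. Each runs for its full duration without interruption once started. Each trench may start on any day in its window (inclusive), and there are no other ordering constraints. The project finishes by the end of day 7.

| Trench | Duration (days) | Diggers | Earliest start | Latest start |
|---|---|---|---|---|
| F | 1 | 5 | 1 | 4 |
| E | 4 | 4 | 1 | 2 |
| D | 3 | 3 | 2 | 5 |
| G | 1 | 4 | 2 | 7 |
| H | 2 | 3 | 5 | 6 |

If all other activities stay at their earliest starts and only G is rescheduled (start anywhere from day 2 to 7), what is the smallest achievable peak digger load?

9

G@2: d1:9  d2:11  d3:7  d4:7  d5:3  d6:3  d7:0 → peak 11
G@3: d1:9  d2:7  d3:11  d4:7  d5:3  d6:3  d7:0 → peak 11
G@4: d1:9  d2:7  d3:7  d4:11  d5:3  d6:3  d7:0 → peak 11
G@5: d1:9  d2:7  d3:7  d4:7  d5:7  d6:3  d7:0 → peak 9
G@6: d1:9  d2:7  d3:7  d4:7  d5:3  d6:7  d7:0 → peak 9
G@7: d1:9  d2:7  d3:7  d4:7  d5:3  d6:3  d7:4 → peak 9
Best is G@5, peak 9.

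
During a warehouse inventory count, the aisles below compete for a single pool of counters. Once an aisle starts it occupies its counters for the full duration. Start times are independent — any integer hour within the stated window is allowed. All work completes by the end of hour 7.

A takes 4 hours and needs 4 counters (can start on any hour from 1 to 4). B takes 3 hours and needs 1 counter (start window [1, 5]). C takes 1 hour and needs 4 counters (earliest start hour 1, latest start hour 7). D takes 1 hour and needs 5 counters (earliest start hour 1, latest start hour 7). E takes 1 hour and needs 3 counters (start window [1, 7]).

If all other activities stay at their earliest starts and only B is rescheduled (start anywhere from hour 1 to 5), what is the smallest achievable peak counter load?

B@1: h1:17  h2:5  h3:5  h4:4  h5:0  h6:0  h7:0 → peak 17
B@2: h1:16  h2:5  h3:5  h4:5  h5:0  h6:0  h7:0 → peak 16
B@3: h1:16  h2:4  h3:5  h4:5  h5:1  h6:0  h7:0 → peak 16
B@4: h1:16  h2:4  h3:4  h4:5  h5:1  h6:1  h7:0 → peak 16
B@5: h1:16  h2:4  h3:4  h4:4  h5:1  h6:1  h7:1 → peak 16
Best is B@2, peak 16.

16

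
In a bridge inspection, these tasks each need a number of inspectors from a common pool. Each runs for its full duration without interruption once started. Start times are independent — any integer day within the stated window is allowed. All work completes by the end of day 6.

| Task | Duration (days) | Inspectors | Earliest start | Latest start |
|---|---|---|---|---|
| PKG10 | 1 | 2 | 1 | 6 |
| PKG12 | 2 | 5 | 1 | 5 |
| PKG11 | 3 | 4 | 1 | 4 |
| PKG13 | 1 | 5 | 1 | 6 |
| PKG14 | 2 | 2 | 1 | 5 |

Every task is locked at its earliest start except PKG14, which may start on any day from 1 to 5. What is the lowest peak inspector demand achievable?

16

PKG14@1: d1:18  d2:11  d3:4  d4:0  d5:0  d6:0 → peak 18
PKG14@2: d1:16  d2:11  d3:6  d4:0  d5:0  d6:0 → peak 16
PKG14@3: d1:16  d2:9  d3:6  d4:2  d5:0  d6:0 → peak 16
PKG14@4: d1:16  d2:9  d3:4  d4:2  d5:2  d6:0 → peak 16
PKG14@5: d1:16  d2:9  d3:4  d4:0  d5:2  d6:2 → peak 16
Best is PKG14@2, peak 16.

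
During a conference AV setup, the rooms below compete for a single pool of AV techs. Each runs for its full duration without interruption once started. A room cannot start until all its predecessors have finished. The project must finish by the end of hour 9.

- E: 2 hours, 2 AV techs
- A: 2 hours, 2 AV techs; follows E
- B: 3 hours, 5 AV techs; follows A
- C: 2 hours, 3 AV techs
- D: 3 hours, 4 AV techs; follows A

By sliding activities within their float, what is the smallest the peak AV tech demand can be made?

9

Schedule E@1, A@3, B@5, C@1, D@5: h1:5  h2:5  h3:2  h4:2  h5:9  h6:9  h7:9  h8:0  h9:0 — peak 9.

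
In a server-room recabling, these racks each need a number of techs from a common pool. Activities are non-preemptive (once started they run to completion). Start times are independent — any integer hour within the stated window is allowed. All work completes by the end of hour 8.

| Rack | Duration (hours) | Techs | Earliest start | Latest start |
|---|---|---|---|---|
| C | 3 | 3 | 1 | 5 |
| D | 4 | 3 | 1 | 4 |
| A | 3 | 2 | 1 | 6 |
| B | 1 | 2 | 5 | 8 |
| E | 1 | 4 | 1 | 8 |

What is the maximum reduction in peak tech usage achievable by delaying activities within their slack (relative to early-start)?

Early-start peak: h1:12  h2:8  h3:8  h4:3  h5:2  h6:0  h7:0  h8:0 ⇒ 12.
Leveled (C@1, D@4, A@1, B@5, E@8): h1:5  h2:5  h3:5  h4:3  h5:5  h6:3  h7:3  h8:4 ⇒ 5.
Reduction 12 − 5 = 7.

7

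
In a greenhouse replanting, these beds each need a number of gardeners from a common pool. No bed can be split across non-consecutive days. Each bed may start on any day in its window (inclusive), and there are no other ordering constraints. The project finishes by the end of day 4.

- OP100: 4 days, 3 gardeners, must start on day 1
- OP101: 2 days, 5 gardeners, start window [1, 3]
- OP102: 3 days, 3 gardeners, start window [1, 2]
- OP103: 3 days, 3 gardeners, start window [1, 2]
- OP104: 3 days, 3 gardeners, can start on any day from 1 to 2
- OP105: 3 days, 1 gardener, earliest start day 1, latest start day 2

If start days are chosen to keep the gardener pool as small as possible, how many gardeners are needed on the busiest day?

Schedule OP100@1, OP101@1, OP102@1, OP103@1, OP104@1, OP105@1: d1:18  d2:18  d3:13  d4:3 — peak 18.

18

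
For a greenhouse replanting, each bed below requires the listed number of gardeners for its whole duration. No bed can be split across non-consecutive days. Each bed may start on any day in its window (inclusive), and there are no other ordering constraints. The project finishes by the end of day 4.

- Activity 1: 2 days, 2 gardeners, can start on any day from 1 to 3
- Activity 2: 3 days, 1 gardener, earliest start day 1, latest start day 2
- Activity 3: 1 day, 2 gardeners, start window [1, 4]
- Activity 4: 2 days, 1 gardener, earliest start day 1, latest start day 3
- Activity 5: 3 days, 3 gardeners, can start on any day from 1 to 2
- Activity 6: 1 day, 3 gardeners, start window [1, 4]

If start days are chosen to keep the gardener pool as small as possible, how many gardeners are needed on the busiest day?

Early-start (Activity 1@1, Activity 2@1, Activity 3@1, Activity 4@1, Activity 5@1, Activity 6@1) gives peak 12: d1:12  d2:7  d3:4  d4:0.
Shift Activity 3→4, Activity 4→3, Activity 6→4.
Schedule Activity 1@1, Activity 2@1, Activity 3@4, Activity 4@3, Activity 5@1, Activity 6@4: d1:6  d2:6  d3:5  d4:6 — peak 6.
Total gardener-days = 23 over 4 days ⇒ peak ≥ ⌈23/4⌉ = 6, so 6 is optimal.

6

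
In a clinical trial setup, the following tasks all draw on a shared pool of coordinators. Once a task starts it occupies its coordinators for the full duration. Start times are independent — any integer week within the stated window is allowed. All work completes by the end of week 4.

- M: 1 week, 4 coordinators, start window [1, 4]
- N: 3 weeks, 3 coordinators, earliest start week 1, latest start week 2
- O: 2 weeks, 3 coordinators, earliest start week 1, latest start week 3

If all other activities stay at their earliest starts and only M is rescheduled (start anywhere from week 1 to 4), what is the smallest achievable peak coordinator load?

M@1: w1:10  w2:6  w3:3  w4:0 → peak 10
M@2: w1:6  w2:10  w3:3  w4:0 → peak 10
M@3: w1:6  w2:6  w3:7  w4:0 → peak 7
M@4: w1:6  w2:6  w3:3  w4:4 → peak 6
Best is M@4, peak 6.

6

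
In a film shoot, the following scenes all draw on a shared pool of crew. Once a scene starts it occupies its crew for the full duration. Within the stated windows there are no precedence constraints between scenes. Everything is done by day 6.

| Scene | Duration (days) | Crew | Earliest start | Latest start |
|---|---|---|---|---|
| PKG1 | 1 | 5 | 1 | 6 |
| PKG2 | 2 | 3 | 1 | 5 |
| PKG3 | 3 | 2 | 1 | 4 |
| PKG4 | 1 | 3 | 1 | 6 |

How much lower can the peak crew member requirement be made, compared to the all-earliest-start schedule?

8

Early-start peak: d1:13  d2:5  d3:2  d4:0  d5:0  d6:0 ⇒ 13.
Leveled (PKG1@1, PKG2@2, PKG3@2, PKG4@4): d1:5  d2:5  d3:5  d4:5  d5:0  d6:0 ⇒ 5.
Reduction 13 − 5 = 8.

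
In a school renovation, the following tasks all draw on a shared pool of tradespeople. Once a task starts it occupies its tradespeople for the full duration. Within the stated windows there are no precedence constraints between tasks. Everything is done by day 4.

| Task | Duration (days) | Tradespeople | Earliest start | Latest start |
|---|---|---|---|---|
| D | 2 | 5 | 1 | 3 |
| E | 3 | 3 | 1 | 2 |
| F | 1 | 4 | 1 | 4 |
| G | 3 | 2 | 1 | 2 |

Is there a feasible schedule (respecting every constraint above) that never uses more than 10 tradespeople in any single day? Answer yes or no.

yes

Schedule D@1, E@1, F@3, G@1: d1:10  d2:10  d3:9  d4:0 — peak 10 ≤ 10.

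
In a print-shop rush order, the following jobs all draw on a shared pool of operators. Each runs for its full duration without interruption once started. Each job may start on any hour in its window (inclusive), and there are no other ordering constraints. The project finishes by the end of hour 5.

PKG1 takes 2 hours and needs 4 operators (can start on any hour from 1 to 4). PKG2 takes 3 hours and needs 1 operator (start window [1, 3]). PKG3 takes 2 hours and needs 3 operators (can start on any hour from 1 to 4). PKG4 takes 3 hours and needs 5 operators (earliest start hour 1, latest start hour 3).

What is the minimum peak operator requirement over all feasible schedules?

7

Early-start (PKG1@1, PKG2@1, PKG3@1, PKG4@1) gives peak 13: h1:13  h2:13  h3:6  h4:0  h5:0.
Shift PKG2→3, PKG4→3.
Schedule PKG1@1, PKG2@3, PKG3@1, PKG4@3: h1:7  h2:7  h3:6  h4:6  h5:6 — peak 7.
Total operator-hours = 32 over 5 hours ⇒ peak ≥ ⌈32/5⌉ = 7, so 7 is optimal.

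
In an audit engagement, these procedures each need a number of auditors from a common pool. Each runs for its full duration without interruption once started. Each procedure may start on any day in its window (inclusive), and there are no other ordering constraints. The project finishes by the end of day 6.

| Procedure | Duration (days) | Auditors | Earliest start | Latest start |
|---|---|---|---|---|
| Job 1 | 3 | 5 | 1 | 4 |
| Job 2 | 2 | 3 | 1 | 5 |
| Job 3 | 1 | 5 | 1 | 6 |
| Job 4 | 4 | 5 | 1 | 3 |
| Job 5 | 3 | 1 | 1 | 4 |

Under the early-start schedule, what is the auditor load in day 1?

19

At early start, day 1 has: Job 1, Job 2, Job 3, Job 4, Job 5.
Demand: 5 + 3 + 5 + 5 + 1 = 19.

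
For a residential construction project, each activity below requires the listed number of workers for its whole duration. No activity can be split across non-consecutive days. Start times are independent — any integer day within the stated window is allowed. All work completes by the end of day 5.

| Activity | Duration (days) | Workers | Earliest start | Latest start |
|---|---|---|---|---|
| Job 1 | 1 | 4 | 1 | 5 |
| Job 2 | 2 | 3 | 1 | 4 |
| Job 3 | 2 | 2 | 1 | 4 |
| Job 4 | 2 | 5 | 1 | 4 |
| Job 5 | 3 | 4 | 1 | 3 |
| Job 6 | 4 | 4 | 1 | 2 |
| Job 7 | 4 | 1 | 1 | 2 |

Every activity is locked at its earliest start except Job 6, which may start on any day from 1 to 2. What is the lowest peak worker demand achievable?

19

Job 6@1: d1:23  d2:19  d3:9  d4:5  d5:0 → peak 23
Job 6@2: d1:19  d2:19  d3:9  d4:5  d5:4 → peak 19
Best is Job 6@2, peak 19.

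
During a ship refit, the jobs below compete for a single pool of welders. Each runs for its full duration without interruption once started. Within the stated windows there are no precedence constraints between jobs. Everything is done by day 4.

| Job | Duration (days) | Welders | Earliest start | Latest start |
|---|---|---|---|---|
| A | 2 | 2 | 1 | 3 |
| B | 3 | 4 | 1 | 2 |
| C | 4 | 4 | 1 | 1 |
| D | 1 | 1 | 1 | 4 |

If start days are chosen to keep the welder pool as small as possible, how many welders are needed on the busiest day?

Early-start (A@1, B@1, C@1, D@1) gives peak 11: d1:11  d2:10  d3:8  d4:4.
Shift D→3.
Schedule A@1, B@1, C@1, D@3: d1:10  d2:10  d3:9  d4:4 — peak 10.
No arrangement of the 24 feasible schedules does better.

10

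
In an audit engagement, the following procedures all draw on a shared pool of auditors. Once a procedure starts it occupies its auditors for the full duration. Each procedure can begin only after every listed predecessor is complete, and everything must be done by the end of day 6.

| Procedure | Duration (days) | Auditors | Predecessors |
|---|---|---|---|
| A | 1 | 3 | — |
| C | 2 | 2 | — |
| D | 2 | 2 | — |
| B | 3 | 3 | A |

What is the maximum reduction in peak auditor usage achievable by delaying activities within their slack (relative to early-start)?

3

Early-start peak: d1:7  d2:7  d3:3  d4:3  d5:0  d6:0 ⇒ 7.
Leveled (A@1, C@2, D@2, B@4): d1:3  d2:4  d3:4  d4:3  d5:3  d6:3 ⇒ 4.
Reduction 7 − 4 = 3.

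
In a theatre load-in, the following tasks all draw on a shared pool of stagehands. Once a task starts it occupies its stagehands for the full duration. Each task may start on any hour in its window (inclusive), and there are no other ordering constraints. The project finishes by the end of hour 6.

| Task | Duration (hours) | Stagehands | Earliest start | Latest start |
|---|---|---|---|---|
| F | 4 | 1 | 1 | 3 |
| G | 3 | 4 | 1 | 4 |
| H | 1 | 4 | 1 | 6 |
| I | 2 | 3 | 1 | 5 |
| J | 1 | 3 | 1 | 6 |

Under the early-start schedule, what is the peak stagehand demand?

Early-start schedule: F@1, G@1, H@1, I@1, J@1.
Load per hour: hour 1: 15, hour 2: 8, hour 3: 5, hour 4: 1, hour 5: 0, hour 6: 0.
Peak is 15.

15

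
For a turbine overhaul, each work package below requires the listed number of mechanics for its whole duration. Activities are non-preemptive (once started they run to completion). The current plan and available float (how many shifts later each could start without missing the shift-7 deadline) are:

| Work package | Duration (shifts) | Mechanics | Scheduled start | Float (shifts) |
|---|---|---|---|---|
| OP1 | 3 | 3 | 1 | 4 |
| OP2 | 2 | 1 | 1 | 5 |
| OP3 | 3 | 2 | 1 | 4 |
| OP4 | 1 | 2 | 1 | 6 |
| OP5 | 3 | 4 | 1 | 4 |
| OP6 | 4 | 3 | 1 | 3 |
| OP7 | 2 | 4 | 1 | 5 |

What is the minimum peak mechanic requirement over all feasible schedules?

Early-start (OP1@1, OP2@1, OP3@1, OP4@1, OP5@1, OP6@1, OP7@1) gives peak 19: s1:19  s2:17  s3:12  s4:3  s5:0  s6:0  s7:0.
Shift OP3→3, OP4→4, OP5→5, OP7→6.
Schedule OP1@1, OP2@1, OP3@3, OP4@4, OP5@5, OP6@1, OP7@6: s1:7  s2:7  s3:8  s4:7  s5:6  s6:8  s7:8 — peak 8.
Total mechanic-shifts = 51 over 7 shifts ⇒ peak ≥ ⌈51/7⌉ = 8, so 8 is optimal.

8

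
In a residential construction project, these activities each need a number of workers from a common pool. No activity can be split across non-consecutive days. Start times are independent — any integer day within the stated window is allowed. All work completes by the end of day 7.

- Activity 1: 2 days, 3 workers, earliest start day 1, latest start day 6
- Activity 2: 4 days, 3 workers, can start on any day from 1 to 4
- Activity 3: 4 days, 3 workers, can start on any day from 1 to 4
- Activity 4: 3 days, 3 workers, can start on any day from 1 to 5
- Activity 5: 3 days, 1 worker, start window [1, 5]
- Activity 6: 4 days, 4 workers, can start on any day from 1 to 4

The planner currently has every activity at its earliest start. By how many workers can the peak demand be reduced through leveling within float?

7

Early-start peak: d1:17  d2:17  d3:14  d4:10  d5:0  d6:0  d7:0 ⇒ 17.
Leveled (Activity 1@1, Activity 2@1, Activity 3@1, Activity 4@5, Activity 5@1, Activity 6@4): d1:10  d2:10  d3:7  d4:10  d5:7  d6:7  d7:7 ⇒ 10.
Reduction 17 − 10 = 7.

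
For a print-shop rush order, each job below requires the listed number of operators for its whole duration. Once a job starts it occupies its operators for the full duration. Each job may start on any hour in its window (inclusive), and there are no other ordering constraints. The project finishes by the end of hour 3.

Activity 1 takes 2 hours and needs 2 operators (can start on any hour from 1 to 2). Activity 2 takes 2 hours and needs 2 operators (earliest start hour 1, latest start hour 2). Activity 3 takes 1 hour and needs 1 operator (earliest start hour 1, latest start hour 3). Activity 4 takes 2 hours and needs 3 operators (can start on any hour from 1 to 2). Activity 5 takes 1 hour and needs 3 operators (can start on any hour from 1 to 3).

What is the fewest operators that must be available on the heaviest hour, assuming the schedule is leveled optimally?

Early-start (Activity 1@1, Activity 2@1, Activity 3@1, Activity 4@1, Activity 5@1) gives peak 11: h1:11  h2:7  h3:0.
Shift Activity 4→2, Activity 5→3.
Schedule Activity 1@1, Activity 2@1, Activity 3@1, Activity 4@2, Activity 5@3: h1:5  h2:7  h3:6 — peak 7.

7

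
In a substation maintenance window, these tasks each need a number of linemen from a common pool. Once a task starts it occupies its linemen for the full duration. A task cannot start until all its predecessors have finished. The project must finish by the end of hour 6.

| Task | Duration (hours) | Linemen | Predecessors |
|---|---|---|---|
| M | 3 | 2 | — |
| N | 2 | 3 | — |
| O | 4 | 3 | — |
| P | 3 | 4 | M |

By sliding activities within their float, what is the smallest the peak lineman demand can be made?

7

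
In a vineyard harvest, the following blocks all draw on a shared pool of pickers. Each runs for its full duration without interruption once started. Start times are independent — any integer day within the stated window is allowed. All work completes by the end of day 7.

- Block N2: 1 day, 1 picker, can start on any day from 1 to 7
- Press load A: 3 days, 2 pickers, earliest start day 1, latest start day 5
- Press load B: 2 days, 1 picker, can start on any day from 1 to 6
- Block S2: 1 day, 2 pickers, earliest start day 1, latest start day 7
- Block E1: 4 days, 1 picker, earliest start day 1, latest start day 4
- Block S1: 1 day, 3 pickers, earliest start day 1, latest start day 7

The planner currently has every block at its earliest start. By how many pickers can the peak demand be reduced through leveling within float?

Early-start peak: d1:10  d2:4  d3:3  d4:1  d5:0  d6:0  d7:0 ⇒ 10.
Leveled (Block N2@1, Press load A@1, Press load B@4, Block S2@6, Block E1@2, Block S1@7): d1:3  d2:3  d3:3  d4:2  d5:2  d6:2  d7:3 ⇒ 3.
Reduction 10 − 3 = 7.

7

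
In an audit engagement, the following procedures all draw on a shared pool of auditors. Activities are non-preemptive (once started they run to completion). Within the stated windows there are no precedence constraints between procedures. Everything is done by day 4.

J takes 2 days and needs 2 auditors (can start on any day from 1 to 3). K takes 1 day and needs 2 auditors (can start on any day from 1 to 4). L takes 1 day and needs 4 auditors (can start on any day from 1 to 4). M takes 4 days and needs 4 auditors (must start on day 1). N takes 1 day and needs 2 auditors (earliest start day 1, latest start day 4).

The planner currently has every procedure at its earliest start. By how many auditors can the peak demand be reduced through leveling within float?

6

Early-start peak: d1:14  d2:6  d3:4  d4:4 ⇒ 14.
Leveled (J@1, K@1, L@3, M@1, N@2): d1:8  d2:8  d3:8  d4:4 ⇒ 8.
Reduction 14 − 8 = 6.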